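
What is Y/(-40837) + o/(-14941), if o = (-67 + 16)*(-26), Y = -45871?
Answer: 631208749/610145617 ≈ 1.0345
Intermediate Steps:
o = 1326 (o = -51*(-26) = 1326)
Y/(-40837) + o/(-14941) = -45871/(-40837) + 1326/(-14941) = -45871*(-1/40837) + 1326*(-1/14941) = 45871/40837 - 1326/14941 = 631208749/610145617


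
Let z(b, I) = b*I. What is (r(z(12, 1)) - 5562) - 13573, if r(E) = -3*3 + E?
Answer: -19132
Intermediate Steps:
z(b, I) = I*b
r(E) = -9 + E
(r(z(12, 1)) - 5562) - 13573 = ((-9 + 1*12) - 5562) - 13573 = ((-9 + 12) - 5562) - 13573 = (3 - 5562) - 13573 = -5559 - 13573 = -19132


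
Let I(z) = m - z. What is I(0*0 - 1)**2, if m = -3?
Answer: 4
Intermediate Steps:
I(z) = -3 - z
I(0*0 - 1)**2 = (-3 - (0*0 - 1))**2 = (-3 - (0 - 1))**2 = (-3 - 1*(-1))**2 = (-3 + 1)**2 = (-2)**2 = 4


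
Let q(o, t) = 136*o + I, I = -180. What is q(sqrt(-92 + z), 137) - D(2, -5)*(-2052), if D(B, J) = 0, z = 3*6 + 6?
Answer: -180 + 272*I*sqrt(17) ≈ -180.0 + 1121.5*I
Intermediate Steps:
z = 24 (z = 18 + 6 = 24)
q(o, t) = -180 + 136*o (q(o, t) = 136*o - 180 = -180 + 136*o)
q(sqrt(-92 + z), 137) - D(2, -5)*(-2052) = (-180 + 136*sqrt(-92 + 24)) - 0*(-2052) = (-180 + 136*sqrt(-68)) - 1*0 = (-180 + 136*(2*I*sqrt(17))) + 0 = (-180 + 272*I*sqrt(17)) + 0 = -180 + 272*I*sqrt(17)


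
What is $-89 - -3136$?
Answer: $3047$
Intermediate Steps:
$-89 - -3136 = -89 + 3136 = 3047$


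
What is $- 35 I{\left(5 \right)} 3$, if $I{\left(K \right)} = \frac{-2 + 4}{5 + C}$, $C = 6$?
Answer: $- \frac{210}{11} \approx -19.091$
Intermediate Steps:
$I{\left(K \right)} = \frac{2}{11}$ ($I{\left(K \right)} = \frac{-2 + 4}{5 + 6} = \frac{2}{11}$)
$- 35 I{\left(5 \right)} 3 = \left(-35\right) \frac{2}{11} \cdot 3 = \left(- \frac{70}{11}\right) 3 = - \frac{210}{11}$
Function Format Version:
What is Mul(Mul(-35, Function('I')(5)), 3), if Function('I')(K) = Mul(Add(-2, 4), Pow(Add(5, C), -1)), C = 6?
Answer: Rational(-210, 11) ≈ -19.091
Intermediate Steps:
Function('I')(K) = Rational(2, 11) (Function('I')(K) = Mul(Add(-2, 4), Pow(Add(5, 6), -1)) = Mul(2, Pow(11, -1)) = Mul(2, Rational(1, 11)) = Rational(2, 11))
Mul(Mul(-35, Function('I')(5)), 3) = Mul(Mul(-35, Rational(2, 11)), 3) = Mul(Rational(-70, 11), 3) = Rational(-210, 11)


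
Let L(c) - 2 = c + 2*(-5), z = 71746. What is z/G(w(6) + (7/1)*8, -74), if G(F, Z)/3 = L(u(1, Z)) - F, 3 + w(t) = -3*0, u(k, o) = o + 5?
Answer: -35873/195 ≈ -183.96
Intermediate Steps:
u(k, o) = 5 + o
w(t) = -3 (w(t) = -3 - 3*0 = -3 + 0 = -3)
L(c) = -8 + c (L(c) = 2 + (c + 2*(-5)) = 2 + (c - 10) = 2 + (-10 + c) = -8 + c)
G(F, Z) = -9 - 3*F + 3*Z (G(F, Z) = 3*((-8 + (5 + Z)) - F) = 3*((-3 + Z) - F) = 3*(-3 + Z - F) = -9 - 3*F + 3*Z)
z/G(w(6) + (7/1)*8, -74) = 71746/(-9 - 3*(-3 + (7/1)*8) + 3*(-74)) = 71746/(-9 - 3*(-3 + (7*1)*8) - 222) = 71746/(-9 - 3*(-3 + 7*8) - 222) = 71746/(-9 - 3*(-3 + 56) - 222) = 71746/(-9 - 3*53 - 222) = 71746/(-9 - 159 - 222) = 71746/(-390) = 71746*(-1/390) = -35873/195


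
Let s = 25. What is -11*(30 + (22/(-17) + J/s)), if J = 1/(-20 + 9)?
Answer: -134183/425 ≈ -315.72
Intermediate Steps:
J = -1/11 (J = 1/(-11) = -1/11 ≈ -0.090909)
-11*(30 + (22/(-17) + J/s)) = -11*(30 + (22/(-17) - 1/11/25)) = -11*(30 + (22*(-1/17) - 1/11*1/25)) = -11*(30 + (-22/17 - 1/275)) = -11*(30 - 6067/4675) = -11*134183/4675 = -134183/425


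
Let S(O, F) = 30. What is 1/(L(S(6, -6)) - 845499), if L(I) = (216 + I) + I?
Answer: -1/845223 ≈ -1.1831e-6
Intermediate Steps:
L(I) = 216 + 2*I
1/(L(S(6, -6)) - 845499) = 1/((216 + 2*30) - 845499) = 1/((216 + 60) - 845499) = 1/(276 - 845499) = 1/(-845223) = -1/845223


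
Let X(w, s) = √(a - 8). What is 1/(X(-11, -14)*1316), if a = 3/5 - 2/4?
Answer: -I*√790/103964 ≈ -0.00027035*I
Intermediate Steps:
a = ⅒ (a = 3*(⅕) - 2*¼ = ⅗ - ½ = ⅒ ≈ 0.10000)
X(w, s) = I*√790/10 (X(w, s) = √(⅒ - 8) = √(-79/10) = I*√790/10)
1/(X(-11, -14)*1316) = 1/((I*√790/10)*1316) = 1/(658*I*√790/5) = -I*√790/103964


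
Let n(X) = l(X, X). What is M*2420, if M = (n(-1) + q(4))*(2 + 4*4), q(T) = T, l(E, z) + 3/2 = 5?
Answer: 326700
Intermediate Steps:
l(E, z) = 7/2 (l(E, z) = -3/2 + 5 = 7/2)
n(X) = 7/2
M = 135 (M = (7/2 + 4)*(2 + 4*4) = 15*(2 + 16)/2 = (15/2)*18 = 135)
M*2420 = 135*2420 = 326700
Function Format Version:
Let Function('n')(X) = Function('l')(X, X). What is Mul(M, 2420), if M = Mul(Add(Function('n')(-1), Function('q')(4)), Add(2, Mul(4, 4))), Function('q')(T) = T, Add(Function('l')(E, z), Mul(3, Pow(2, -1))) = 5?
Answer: 326700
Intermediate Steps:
Function('l')(E, z) = Rational(7, 2) (Function('l')(E, z) = Add(Rational(-3, 2), 5) = Rational(7, 2))
Function('n')(X) = Rational(7, 2)
M = 135 (M = Mul(Add(Rational(7, 2), 4), Add(2, Mul(4, 4))) = Mul(Rational(15, 2), Add(2, 16)) = Mul(Rational(15, 2), 18) = 135)
Mul(M, 2420) = Mul(135, 2420) = 326700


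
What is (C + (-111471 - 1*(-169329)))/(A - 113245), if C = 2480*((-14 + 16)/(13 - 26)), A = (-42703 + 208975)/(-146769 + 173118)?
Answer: -6562604902/12929480343 ≈ -0.50757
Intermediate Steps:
A = 55424/8783 (A = 166272/26349 = 166272*(1/26349) = 55424/8783 ≈ 6.3104)
C = -4960/13 (C = 2480*(2/(-13)) = 2480*(2*(-1/13)) = 2480*(-2/13) = -4960/13 ≈ -381.54)
(C + (-111471 - 1*(-169329)))/(A - 113245) = (-4960/13 + (-111471 - 1*(-169329)))/(55424/8783 - 113245) = (-4960/13 + (-111471 + 169329))/(-994575411/8783) = (-4960/13 + 57858)*(-8783/994575411) = (747194/13)*(-8783/994575411) = -6562604902/12929480343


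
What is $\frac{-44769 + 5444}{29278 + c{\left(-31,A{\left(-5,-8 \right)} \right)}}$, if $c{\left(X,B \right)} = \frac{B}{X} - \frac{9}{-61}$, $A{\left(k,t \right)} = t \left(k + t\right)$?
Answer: $- \frac{6760325}{5032603} \approx -1.3433$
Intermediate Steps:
$c{\left(X,B \right)} = \frac{9}{61} + \frac{B}{X}$ ($c{\left(X,B \right)} = \frac{B}{X} - - \frac{9}{61} = \frac{B}{X} + \frac{9}{61} = \frac{9}{61} + \frac{B}{X}$)
$\frac{-44769 + 5444}{29278 + c{\left(-31,A{\left(-5,-8 \right)} \right)}} = \frac{-44769 + 5444}{29278 + \left(\frac{9}{61} + \frac{\left(-8\right) \left(-5 - 8\right)}{-31}\right)} = - \frac{39325}{29278 + \left(\frac{9}{61} + \left(-8\right) \left(-13\right) \left(- \frac{1}{31}\right)\right)} = - \frac{39325}{29278 + \left(\frac{9}{61} + 104 \left(- \frac{1}{31}\right)\right)} = - \frac{39325}{29278 + \left(\frac{9}{61} - \frac{104}{31}\right)} = - \frac{39325}{29278 - \frac{6065}{1891}} = - \frac{39325}{\frac{55358633}{1891}} = \left(-39325\right) \frac{1891}{55358633} = - \frac{6760325}{5032603}$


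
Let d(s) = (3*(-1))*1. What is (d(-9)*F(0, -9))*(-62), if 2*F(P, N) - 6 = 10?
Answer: 1488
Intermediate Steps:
F(P, N) = 8 (F(P, N) = 3 + (1/2)*10 = 3 + 5 = 8)
d(s) = -3 (d(s) = -3*1 = -3)
(d(-9)*F(0, -9))*(-62) = -3*8*(-62) = -24*(-62) = 1488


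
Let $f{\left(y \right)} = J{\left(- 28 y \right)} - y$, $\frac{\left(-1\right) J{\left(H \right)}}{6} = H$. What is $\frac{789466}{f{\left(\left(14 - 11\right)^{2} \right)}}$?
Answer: $\frac{789466}{1503} \approx 525.26$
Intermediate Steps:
$J{\left(H \right)} = - 6 H$
$f{\left(y \right)} = 167 y$ ($f{\left(y \right)} = - 6 \left(- 28 y\right) - y = 168 y - y = 167 y$)
$\frac{789466}{f{\left(\left(14 - 11\right)^{2} \right)}} = \frac{789466}{167 \left(14 - 11\right)^{2}} = \frac{789466}{167 \cdot 3^{2}} = \frac{789466}{167 \cdot 9} = \frac{789466}{1503}$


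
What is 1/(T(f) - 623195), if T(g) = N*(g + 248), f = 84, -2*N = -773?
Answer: -1/494877 ≈ -2.0207e-6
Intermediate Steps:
N = 773/2 (N = -½*(-773) = 773/2 ≈ 386.50)
T(g) = 95852 + 773*g/2 (T(g) = 773*(g + 248)/2 = 773*(248 + g)/2 = 95852 + 773*g/2)
1/(T(f) - 623195) = 1/((95852 + (773/2)*84) - 623195) = 1/((95852 + 32466) - 623195) = 1/(128318 - 623195) = 1/(-494877) = -1/494877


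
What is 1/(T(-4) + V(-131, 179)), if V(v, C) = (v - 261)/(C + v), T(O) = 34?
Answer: 6/155 ≈ 0.038710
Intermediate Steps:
V(v, C) = (-261 + v)/(C + v)
1/(T(-4) + V(-131, 179)) = 1/(34 + (-261 - 131)/(179 - 131)) = 1/(34 - 392/48) = 1/(34 + (1/48)*(-392)) = 1/(34 - 49/6) = 1/(155/6) = 6/155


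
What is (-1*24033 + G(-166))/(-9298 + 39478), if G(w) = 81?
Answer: -1996/2515 ≈ -0.79364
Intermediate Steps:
(-1*24033 + G(-166))/(-9298 + 39478) = (-1*24033 + 81)/(-9298 + 39478) = (-24033 + 81)/30180 = -23952*1/30180 = -1996/2515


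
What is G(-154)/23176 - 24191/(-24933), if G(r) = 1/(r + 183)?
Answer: 16258892797/16757569032 ≈ 0.97024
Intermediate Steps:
G(r) = 1/(183 + r)
G(-154)/23176 - 24191/(-24933) = 1/((183 - 154)*23176) - 24191/(-24933) = (1/23176)/29 - 24191*(-1/24933) = (1/29)*(1/23176) + 24191/24933 = 1/672104 + 24191/24933 = 16258892797/16757569032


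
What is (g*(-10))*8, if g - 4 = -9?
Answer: 400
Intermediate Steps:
g = -5 (g = 4 - 9 = -5)
(g*(-10))*8 = -5*(-10)*8 = 50*8 = 400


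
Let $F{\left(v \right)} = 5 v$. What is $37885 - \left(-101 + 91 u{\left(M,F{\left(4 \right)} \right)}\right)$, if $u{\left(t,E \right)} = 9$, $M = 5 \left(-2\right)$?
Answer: $37167$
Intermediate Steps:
$M = -10$
$37885 - \left(-101 + 91 u{\left(M,F{\left(4 \right)} \right)}\right) = 37885 - \left(-101 + 91 \cdot 9\right) = 37885 - \left(-101 + 819\right) = 37885 - 718 = 37167$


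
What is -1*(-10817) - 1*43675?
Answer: -32858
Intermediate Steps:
-1*(-10817) - 1*43675 = 10817 - 43675 = -32858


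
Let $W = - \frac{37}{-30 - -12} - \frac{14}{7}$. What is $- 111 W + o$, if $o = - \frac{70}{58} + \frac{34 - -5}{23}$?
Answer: $- \frac{22723}{4002} \approx -5.6779$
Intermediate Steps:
$W = \frac{1}{18}$ ($W = - \frac{37}{-30 + 12} - 2 = - \frac{37}{-18} - 2 = \left(-37\right) \left(- \frac{1}{18}\right) - 2 = \frac{37}{18} - 2 = \frac{1}{18} \approx 0.055556$)
$o = \frac{326}{667}$ ($o = \left(-70\right) \frac{1}{58} + \left(34 + 5\right) \frac{1}{23} = - \frac{35}{29} + 39 \cdot \frac{1}{23} = - \frac{35}{29} + \frac{39}{23} = \frac{326}{667} \approx 0.48876$)
$- 111 W + o = \left(-111\right) \frac{1}{18} + \frac{326}{667} = - \frac{37}{6} + \frac{326}{667} = - \frac{22723}{4002}$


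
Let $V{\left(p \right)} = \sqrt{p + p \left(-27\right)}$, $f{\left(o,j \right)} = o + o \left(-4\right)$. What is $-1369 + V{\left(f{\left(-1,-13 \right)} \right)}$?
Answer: $-1369 + i \sqrt{78} \approx -1369.0 + 8.8318 i$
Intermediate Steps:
$f{\left(o,j \right)} = - 3 o$ ($f{\left(o,j \right)} = o - 4 o = - 3 o$)
$V{\left(p \right)} = \sqrt{26} \sqrt{- p}$ ($V{\left(p \right)} = \sqrt{p - 27 p} = \sqrt{- 26 p} = \sqrt{26} \sqrt{- p}$)
$-1369 + V{\left(f{\left(-1,-13 \right)} \right)} = -1369 + \sqrt{26} \sqrt{- \left(-3\right) \left(-1\right)} = -1369 + \sqrt{26} \sqrt{\left(-1\right) 3} = -1369 + \sqrt{26} \sqrt{-3} = -1369 + \sqrt{26} i \sqrt{3} = -1369 + i \sqrt{78}$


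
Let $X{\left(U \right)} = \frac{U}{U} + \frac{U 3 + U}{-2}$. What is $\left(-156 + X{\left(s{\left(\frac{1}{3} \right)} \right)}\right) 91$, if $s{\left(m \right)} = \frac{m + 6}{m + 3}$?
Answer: $- \frac{72254}{5} \approx -14451.0$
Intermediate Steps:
$s{\left(m \right)} = \frac{6 + m}{3 + m}$
$X{\left(U \right)} = 1 - 2 U$ ($X{\left(U \right)} = 1 + \left(3 U + U\right) \left(- \frac{1}{2}\right) = 1 + 4 U \left(- \frac{1}{2}\right) = 1 - 2 U$)
$\left(-156 + X{\left(s{\left(\frac{1}{3} \right)} \right)}\right) 91 = \left(-156 + \left(1 - 2 \frac{6 + \frac{1}{3}}{3 + \frac{1}{3}}\right)\right) 91 = \left(-156 + \left(1 - 2 \frac{1}{\frac{10}{3}} \cdot \frac{19}{3}\right)\right) 91 = \left(-156 + \left(1 - 2 \cdot \frac{3}{10} \cdot \frac{19}{3}\right)\right) 91 = \left(-156 + \left(1 - \frac{19}{5}\right)\right) 91 = \left(-156 - \frac{14}{5}\right) 91 = \left(- \frac{794}{5}\right) 91 = - \frac{72254}{5}$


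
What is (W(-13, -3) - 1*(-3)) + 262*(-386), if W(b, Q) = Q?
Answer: -101132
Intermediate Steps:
(W(-13, -3) - 1*(-3)) + 262*(-386) = (-3 - 1*(-3)) + 262*(-386) = (-3 + 3) - 101132 = 0 - 101132 = -101132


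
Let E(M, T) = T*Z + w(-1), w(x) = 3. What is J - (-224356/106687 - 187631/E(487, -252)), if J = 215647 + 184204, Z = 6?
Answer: 64352606352940/160990683 ≈ 3.9973e+5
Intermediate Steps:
E(M, T) = 3 + 6*T (E(M, T) = T*6 + 3 = 6*T + 3 = 3 + 6*T)
J = 399851
J - (-224356/106687 - 187631/E(487, -252)) = 399851 - (-224356/106687 - 187631/(3 + 6*(-252))) = 399851 - (-224356*1/106687 - 187631/(3 - 1512)) = 399851 - (-224356/106687 - 187631/(-1509)) = 399851 - (-224356/106687 - 187631*(-1/1509)) = 399851 - (-224356/106687 + 187631/1509) = 399851 - 1*19679235293/160990683 = 399851 - 19679235293/160990683 = 64352606352940/160990683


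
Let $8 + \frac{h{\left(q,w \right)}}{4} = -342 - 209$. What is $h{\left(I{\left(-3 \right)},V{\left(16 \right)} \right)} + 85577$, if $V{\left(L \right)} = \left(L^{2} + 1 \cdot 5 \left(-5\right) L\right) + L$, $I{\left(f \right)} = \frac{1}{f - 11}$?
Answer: $83341$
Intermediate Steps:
$I{\left(f \right)} = \frac{1}{-11 + f}$
$V{\left(L \right)} = L^{2} - 24 L$ ($V{\left(L \right)} = \left(L^{2} + 5 \left(-5\right) L\right) + L = \left(L^{2} - 25 L\right) + L = L^{2} - 24 L$)
$h{\left(q,w \right)} = -2236$ ($h{\left(q,w \right)} = -32 + 4 \left(-342 - 209\right) = -32 + 4 \left(-551\right) = -32 - 2204 = -2236$)
$h{\left(I{\left(-3 \right)},V{\left(16 \right)} \right)} + 85577 = -2236 + 85577 = 83341$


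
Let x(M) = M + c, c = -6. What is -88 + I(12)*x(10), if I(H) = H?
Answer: -40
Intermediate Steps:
x(M) = -6 + M (x(M) = M - 6 = -6 + M)
-88 + I(12)*x(10) = -88 + 12*(-6 + 10) = -88 + 12*4 = -88 + 48 = -40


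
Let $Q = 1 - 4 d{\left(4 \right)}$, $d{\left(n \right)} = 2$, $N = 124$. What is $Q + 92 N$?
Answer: $11401$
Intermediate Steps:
$Q = -7$ ($Q = 1 - 8 = -7$)
$Q + 92 N = -7 + 92 \cdot 124 = -7 + 11408 = 11401$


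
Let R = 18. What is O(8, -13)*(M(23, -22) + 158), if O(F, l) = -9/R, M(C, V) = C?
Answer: -181/2 ≈ -90.500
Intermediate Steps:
O(F, l) = -1/2 (O(F, l) = -9/18 = -9*1/18 = -1/2)
O(8, -13)*(M(23, -22) + 158) = -(23 + 158)/2 = -1/2*181 = -181/2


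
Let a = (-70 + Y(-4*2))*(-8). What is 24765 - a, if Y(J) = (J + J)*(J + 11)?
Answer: 23821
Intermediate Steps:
Y(J) = 2*J*(11 + J) (Y(J) = (2*J)*(11 + J) = 2*J*(11 + J))
a = 944 (a = (-70 + 2*(-4*2)*(11 - 4*2))*(-8) = (-70 + 2*(-8)*(11 - 8))*(-8) = (-70 + 2*(-8)*3)*(-8) = (-70 - 48)*(-8) = -118*(-8) = 944)
24765 - a = 24765 - 1*944 = 24765 - 944 = 23821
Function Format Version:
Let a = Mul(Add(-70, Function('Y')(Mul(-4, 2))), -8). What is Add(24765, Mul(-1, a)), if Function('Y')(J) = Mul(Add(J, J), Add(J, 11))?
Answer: 23821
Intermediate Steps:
Function('Y')(J) = Mul(2, J, Add(11, J)) (Function('Y')(J) = Mul(Mul(2, J), Add(11, J)) = Mul(2, J, Add(11, J)))
a = 944 (a = Mul(Add(-70, Mul(2, Mul(-4, 2), Add(11, Mul(-4, 2)))), -8) = Mul(Add(-70, Mul(2, -8, Add(11, -8))), -8) = Mul(Add(-70, Mul(2, -8, 3)), -8) = Mul(Add(-70, -48), -8) = Mul(-118, -8) = 944)
Add(24765, Mul(-1, a)) = Add(24765, Mul(-1, 944)) = Add(24765, -944) = 23821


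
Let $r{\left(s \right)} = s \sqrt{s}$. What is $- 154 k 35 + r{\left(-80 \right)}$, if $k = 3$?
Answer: $-16170 - 320 i \sqrt{5} \approx -16170.0 - 715.54 i$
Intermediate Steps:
$r{\left(s \right)} = s^{\frac{3}{2}}$
$- 154 k 35 + r{\left(-80 \right)} = - 154 \cdot 3 \cdot 35 + \left(-80\right)^{\frac{3}{2}} = \left(-154\right) 105 - 320 i \sqrt{5} = -16170 - 320 i \sqrt{5}$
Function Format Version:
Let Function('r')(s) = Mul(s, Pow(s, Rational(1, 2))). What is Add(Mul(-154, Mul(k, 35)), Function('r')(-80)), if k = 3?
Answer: Add(-16170, Mul(-320, I, Pow(5, Rational(1, 2)))) ≈ Add(-16170., Mul(-715.54, I))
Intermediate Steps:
Function('r')(s) = Pow(s, Rational(3, 2))
Add(Mul(-154, Mul(k, 35)), Function('r')(-80)) = Add(Mul(-154, Mul(3, 35)), Pow(-80, Rational(3, 2))) = Add(Mul(-154, 105), Mul(-320, I, Pow(5, Rational(1, 2)))) = Add(-16170, Mul(-320, I, Pow(5, Rational(1, 2))))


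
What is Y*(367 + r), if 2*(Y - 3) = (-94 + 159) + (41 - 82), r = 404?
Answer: 11565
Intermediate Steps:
Y = 15 (Y = 3 + ((-94 + 159) + (41 - 82))/2 = 3 + (65 - 41)/2 = 3 + (½)*24 = 3 + 12 = 15)
Y*(367 + r) = 15*(367 + 404) = 15*771 = 11565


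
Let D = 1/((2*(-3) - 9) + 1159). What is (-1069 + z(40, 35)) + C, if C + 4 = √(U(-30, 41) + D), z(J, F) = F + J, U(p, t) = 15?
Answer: -998 + 131*√286/572 ≈ -994.13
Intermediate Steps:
D = 1/1144 (D = 1/((-6 - 9) + 1159) = 1/(-15 + 1159) = 1/1144 ≈ 0.00087413)
C = -4 + 131*√286/572 (C = -4 + √(15 + 1/1144) = -4 + √(17161/1144) = -4 + 131*√286/572 ≈ -0.12690)
(-1069 + z(40, 35)) + C = (-1069 + (35 + 40)) + (-4 + 131*√286/572) = (-1069 + 75) + (-4 + 131*√286/572) = -994 + (-4 + 131*√286/572) = -998 + 131*√286/572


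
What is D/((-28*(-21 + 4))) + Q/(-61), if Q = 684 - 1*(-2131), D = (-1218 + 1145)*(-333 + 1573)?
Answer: -1715415/7259 ≈ -236.32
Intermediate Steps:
D = -90520 (D = -73*1240 = -90520)
Q = 2815 (Q = 684 + 2131 = 2815)
D/((-28*(-21 + 4))) + Q/(-61) = -90520*(-1/(28*(-21 + 4))) + 2815/(-61) = -90520/((-28*(-17))) + 2815*(-1/61) = -90520/476 - 2815/61 = -90520*1/476 - 2815/61 = -22630/119 - 2815/61 = -1715415/7259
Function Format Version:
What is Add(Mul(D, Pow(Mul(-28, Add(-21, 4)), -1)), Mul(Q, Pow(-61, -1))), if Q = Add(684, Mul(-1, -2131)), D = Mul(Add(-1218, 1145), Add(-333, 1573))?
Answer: Rational(-1715415, 7259) ≈ -236.32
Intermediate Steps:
D = -90520 (D = Mul(-73, 1240) = -90520)
Q = 2815 (Q = Add(684, 2131) = 2815)
Add(Mul(D, Pow(Mul(-28, Add(-21, 4)), -1)), Mul(Q, Pow(-61, -1))) = Add(Mul(-90520, Pow(Mul(-28, Add(-21, 4)), -1)), Mul(2815, Pow(-61, -1))) = Add(Mul(-90520, Pow(Mul(-28, -17), -1)), Mul(2815, Rational(-1, 61))) = Add(Mul(-90520, Pow(476, -1)), Rational(-2815, 61)) = Add(Mul(-90520, Rational(1, 476)), Rational(-2815, 61)) = Add(Rational(-22630, 119), Rational(-2815, 61)) = Rational(-1715415, 7259)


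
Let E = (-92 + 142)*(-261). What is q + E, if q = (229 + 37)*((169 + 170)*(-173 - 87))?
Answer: -23458290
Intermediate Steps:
E = -13050 (E = 50*(-261) = -13050)
q = -23445240 (q = 266*(339*(-260)) = 266*(-88140) = -23445240)
q + E = -23445240 - 13050 = -23458290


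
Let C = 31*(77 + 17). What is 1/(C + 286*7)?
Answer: 1/4916 ≈ 0.00020342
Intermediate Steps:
C = 2914 (C = 31*94 = 2914)
1/(C + 286*7) = 1/(2914 + 286*7) = 1/(2914 + 2002) = 1/4916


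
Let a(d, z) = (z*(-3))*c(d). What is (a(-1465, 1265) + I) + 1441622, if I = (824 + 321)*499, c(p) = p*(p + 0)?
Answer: -8142910898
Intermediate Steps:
c(p) = p² (c(p) = p*p = p²)
I = 571355 (I = 1145*499 = 571355)
a(d, z) = -3*z*d² (a(d, z) = (z*(-3))*d² = (-3*z)*d² = -3*z*d²)
(a(-1465, 1265) + I) + 1441622 = (-3*1265*(-1465)² + 571355) + 1441622 = (-3*1265*2146225 + 571355) + 1441622 = (-8144923875 + 571355) + 1441622 = -8144352520 + 1441622 = -8142910898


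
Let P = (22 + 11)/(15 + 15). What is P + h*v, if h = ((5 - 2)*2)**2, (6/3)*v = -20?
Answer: -3589/10 ≈ -358.90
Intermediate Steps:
v = -10 (v = (1/2)*(-20) = -10)
P = 11/10 (P = 33/30 = 33*(1/30) = 11/10 ≈ 1.1000)
h = 36 (h = (3*2)**2 = 6**2 = 36)
P + h*v = 11/10 + 36*(-10) = 11/10 - 360 = -3589/10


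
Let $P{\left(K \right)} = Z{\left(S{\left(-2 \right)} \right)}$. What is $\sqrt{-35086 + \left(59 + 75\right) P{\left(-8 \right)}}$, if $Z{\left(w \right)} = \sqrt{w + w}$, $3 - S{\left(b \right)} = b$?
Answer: $\sqrt{-35086 + 134 \sqrt{10}} \approx 186.18 i$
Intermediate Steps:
$S{\left(b \right)} = 3 - b$
$Z{\left(w \right)} = \sqrt{2} \sqrt{w}$ ($Z{\left(w \right)} = \sqrt{2 w} = \sqrt{2} \sqrt{w}$)
$P{\left(K \right)} = \sqrt{10}$ ($P{\left(K \right)} = \sqrt{2} \sqrt{3 - -2} = \sqrt{2} \sqrt{3 + 2} = \sqrt{2} \sqrt{5} = \sqrt{10}$)
$\sqrt{-35086 + \left(59 + 75\right) P{\left(-8 \right)}} = \sqrt{-35086 + \left(59 + 75\right) \sqrt{10}} = \sqrt{-35086 + 134 \sqrt{10}}$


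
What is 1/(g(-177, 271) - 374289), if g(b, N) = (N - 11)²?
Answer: -1/306689 ≈ -3.2606e-6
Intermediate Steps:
g(b, N) = (-11 + N)²
1/(g(-177, 271) - 374289) = 1/((-11 + 271)² - 374289) = 1/(260² - 374289) = 1/(67600 - 374289) = 1/(-306689) = -1/306689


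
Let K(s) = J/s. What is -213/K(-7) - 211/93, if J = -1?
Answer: -138874/93 ≈ -1493.3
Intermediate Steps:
K(s) = -1/s
-213/K(-7) - 211/93 = -213/((-1/(-7))) - 211/93 = -213/((-1*(-⅐))) - 211*1/93 = -213/⅐ - 211/93 = -213*7 - 211/93 = -1491 - 211/93 = -138874/93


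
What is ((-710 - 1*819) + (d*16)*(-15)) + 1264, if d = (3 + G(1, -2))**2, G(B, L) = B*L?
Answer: -505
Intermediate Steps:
d = 1 (d = (3 + 1*(-2))**2 = (3 - 2)**2 = 1**2 = 1)
((-710 - 1*819) + (d*16)*(-15)) + 1264 = ((-710 - 1*819) + (1*16)*(-15)) + 1264 = ((-710 - 819) + 16*(-15)) + 1264 = (-1529 - 240) + 1264 = -1769 + 1264 = -505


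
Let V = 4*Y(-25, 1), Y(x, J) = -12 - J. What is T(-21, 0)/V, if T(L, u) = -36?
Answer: 9/13 ≈ 0.69231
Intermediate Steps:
V = -52 (V = 4*(-12 - 1*1) = 4*(-12 - 1) = 4*(-13) = -52)
T(-21, 0)/V = -36/(-52) = -36*(-1/52) = 9/13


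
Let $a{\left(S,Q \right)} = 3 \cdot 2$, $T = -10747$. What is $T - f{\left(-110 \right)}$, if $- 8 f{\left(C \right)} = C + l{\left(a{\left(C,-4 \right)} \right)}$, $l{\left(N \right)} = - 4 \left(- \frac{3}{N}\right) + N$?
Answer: $- \frac{43039}{4} \approx -10760.0$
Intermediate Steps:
$a{\left(S,Q \right)} = 6$
$l{\left(N \right)} = N + \frac{12}{N}$ ($l{\left(N \right)} = \frac{12}{N} + N = N + \frac{12}{N}$)
$f{\left(C \right)} = -1 - \frac{C}{8}$ ($f{\left(C \right)} = - \frac{C + \left(6 + \frac{12}{6}\right)}{8} = - \frac{C + \left(6 + 12 \cdot \frac{1}{6}\right)}{8} = - \frac{C + \left(6 + 2\right)}{8} = - \frac{C + 8}{8} = - \frac{8 + C}{8} = -1 - \frac{C}{8}$)
$T - f{\left(-110 \right)} = -10747 - \left(-1 - - \frac{55}{4}\right) = -10747 - \left(-1 + \frac{55}{4}\right) = -10747 - \frac{51}{4} = - \frac{43039}{4}$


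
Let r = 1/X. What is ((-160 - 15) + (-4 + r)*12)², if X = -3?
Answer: 51529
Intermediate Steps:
r = -⅓ (r = 1/(-3) = -⅓ ≈ -0.33333)
((-160 - 15) + (-4 + r)*12)² = ((-160 - 15) + (-4 - ⅓)*12)² = (-175 - 13/3*12)² = (-175 - 52)² = (-227)² = 51529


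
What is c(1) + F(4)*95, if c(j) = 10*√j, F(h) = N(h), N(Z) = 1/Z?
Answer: 135/4 ≈ 33.750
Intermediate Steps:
F(h) = 1/h
c(1) + F(4)*95 = 10*√1 + 95/4 = 10*1 + (¼)*95 = 10 + 95/4 = 135/4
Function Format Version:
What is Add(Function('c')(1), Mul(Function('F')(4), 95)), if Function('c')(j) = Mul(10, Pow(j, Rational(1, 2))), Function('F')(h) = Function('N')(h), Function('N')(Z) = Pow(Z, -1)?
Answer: Rational(135, 4) ≈ 33.750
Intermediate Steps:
Function('F')(h) = Pow(h, -1)
Add(Function('c')(1), Mul(Function('F')(4), 95)) = Add(Mul(10, Pow(1, Rational(1, 2))), Mul(Pow(4, -1), 95)) = Add(Mul(10, 1), Mul(Rational(1, 4), 95)) = Add(10, Rational(95, 4)) = Rational(135, 4)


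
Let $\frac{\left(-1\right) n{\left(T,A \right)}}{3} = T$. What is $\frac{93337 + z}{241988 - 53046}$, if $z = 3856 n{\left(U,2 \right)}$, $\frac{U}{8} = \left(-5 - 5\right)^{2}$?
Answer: $- \frac{9161063}{188942} \approx -48.486$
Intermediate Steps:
$U = 800$ ($U = 8 \left(-5 - 5\right)^{2} = 8 \left(-10\right)^{2} = 8 \cdot 100 = 800$)
$n{\left(T,A \right)} = - 3 T$
$z = -9254400$ ($z = 3856 \left(\left(-3\right) 800\right) = 3856 \left(-2400\right) = -9254400$)
$\frac{93337 + z}{241988 - 53046} = \frac{93337 - 9254400}{241988 - 53046} = - \frac{9161063}{241988 - 53046} = - \frac{9161063}{188942}$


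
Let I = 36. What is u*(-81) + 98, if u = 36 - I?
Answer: 98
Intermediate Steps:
u = 0 (u = 36 - 1*36 = 36 - 36 = 0)
u*(-81) + 98 = 0*(-81) + 98 = 0 + 98 = 98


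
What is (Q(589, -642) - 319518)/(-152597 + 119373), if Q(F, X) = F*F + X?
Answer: -26761/33224 ≈ -0.80547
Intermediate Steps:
Q(F, X) = X + F² (Q(F, X) = F² + X = X + F²)
(Q(589, -642) - 319518)/(-152597 + 119373) = ((-642 + 589²) - 319518)/(-152597 + 119373) = ((-642 + 346921) - 319518)/(-33224) = (346279 - 319518)*(-1/33224) = 26761*(-1/33224) = -26761/33224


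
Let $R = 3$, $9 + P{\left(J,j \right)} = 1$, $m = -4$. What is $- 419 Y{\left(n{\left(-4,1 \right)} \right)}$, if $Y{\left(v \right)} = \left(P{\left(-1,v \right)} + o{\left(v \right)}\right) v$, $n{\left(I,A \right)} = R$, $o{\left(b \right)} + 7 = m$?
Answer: $23883$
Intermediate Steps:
$P{\left(J,j \right)} = -8$ ($P{\left(J,j \right)} = -9 + 1 = -8$)
$o{\left(b \right)} = -11$ ($o{\left(b \right)} = -7 - 4 = -11$)
$n{\left(I,A \right)} = 3$
$Y{\left(v \right)} = - 19 v$ ($Y{\left(v \right)} = \left(-8 - 11\right) v = - 19 v$)
$- 419 Y{\left(n{\left(-4,1 \right)} \right)} = - 419 \left(\left(-19\right) 3\right) = \left(-419\right) \left(-57\right) = 23883$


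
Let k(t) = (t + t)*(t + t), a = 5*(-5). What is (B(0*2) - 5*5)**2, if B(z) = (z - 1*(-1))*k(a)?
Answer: 6125625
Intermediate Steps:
a = -25
k(t) = 4*t**2 (k(t) = (2*t)*(2*t) = 4*t**2)
B(z) = 2500 + 2500*z (B(z) = (z - 1*(-1))*(4*(-25)**2) = (z + 1)*(4*625) = (1 + z)*2500 = 2500 + 2500*z)
(B(0*2) - 5*5)**2 = ((2500 + 2500*(0*2)) - 5*5)**2 = ((2500 + 2500*0) - 25)**2 = ((2500 + 0) - 25)**2 = (2500 - 25)**2 = 2475**2 = 6125625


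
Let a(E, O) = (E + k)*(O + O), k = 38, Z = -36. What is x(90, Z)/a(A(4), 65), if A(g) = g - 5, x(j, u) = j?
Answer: 9/481 ≈ 0.018711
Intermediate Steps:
A(g) = -5 + g
a(E, O) = 2*O*(38 + E) (a(E, O) = (E + 38)*(O + O) = (38 + E)*(2*O) = 2*O*(38 + E))
x(90, Z)/a(A(4), 65) = 90/((2*65*(38 + (-5 + 4)))) = 90/((2*65*(38 - 1))) = 90/((2*65*37)) = 90/4810 = 90*(1/4810) = 9/481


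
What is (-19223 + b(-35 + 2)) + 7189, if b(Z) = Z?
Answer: -12067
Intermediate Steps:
(-19223 + b(-35 + 2)) + 7189 = (-19223 + (-35 + 2)) + 7189 = (-19223 - 33) + 7189 = -19256 + 7189 = -12067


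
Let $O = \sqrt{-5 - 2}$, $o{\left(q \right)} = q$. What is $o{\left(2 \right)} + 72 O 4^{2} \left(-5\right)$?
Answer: $2 - 5760 i \sqrt{7} \approx 2.0 - 15240.0 i$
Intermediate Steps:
$O = i \sqrt{7}$ ($O = \sqrt{-7} = i \sqrt{7} \approx 2.6458 i$)
$o{\left(2 \right)} + 72 O 4^{2} \left(-5\right) = 2 + 72 i \sqrt{7} \cdot 4^{2} \left(-5\right) = 2 + 72 i \sqrt{7} \cdot 16 \left(-5\right) = 2 + 72 \cdot 16 i \sqrt{7} \left(-5\right) = 2 + 72 \left(- 80 i \sqrt{7}\right) = 2 - 5760 i \sqrt{7}$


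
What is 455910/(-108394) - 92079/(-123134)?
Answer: -161388849/46667786 ≈ -3.4582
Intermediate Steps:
455910/(-108394) - 92079/(-123134) = 455910*(-1/108394) - 92079*(-1/123134) = -17535/4169 + 92079/123134 = -161388849/46667786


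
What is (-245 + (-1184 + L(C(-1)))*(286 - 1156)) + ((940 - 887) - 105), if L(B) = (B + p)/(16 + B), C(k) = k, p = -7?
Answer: 1030247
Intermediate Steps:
L(B) = (-7 + B)/(16 + B) (L(B) = (B - 7)/(16 + B) = (-7 + B)/(16 + B))
(-245 + (-1184 + L(C(-1)))*(286 - 1156)) + ((940 - 887) - 105) = (-245 + (-1184 + (-7 - 1)/(16 - 1))*(286 - 1156)) + ((940 - 887) - 105) = (-245 + (-1184 - 8/15)*(-870)) + (53 - 105) = (-245 + (-1184 + (1/15)*(-8))*(-870)) - 52 = (-245 + (-1184 - 8/15)*(-870)) - 52 = (-245 - 17768/15*(-870)) - 52 = (-245 + 1030544) - 52 = 1030299 - 52 = 1030247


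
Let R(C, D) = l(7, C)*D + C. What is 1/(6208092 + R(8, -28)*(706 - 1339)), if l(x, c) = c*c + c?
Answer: 1/7479156 ≈ 1.3370e-7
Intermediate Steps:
l(x, c) = c + c² (l(x, c) = c² + c = c + c²)
R(C, D) = C + C*D*(1 + C) (R(C, D) = (C*(1 + C))*D + C = C*D*(1 + C) + C = C + C*D*(1 + C))
1/(6208092 + R(8, -28)*(706 - 1339)) = 1/(6208092 + (8*(1 - 28*(1 + 8)))*(706 - 1339)) = 1/(6208092 + (8*(1 - 28*9))*(-633)) = 1/(6208092 + (8*(1 - 252))*(-633)) = 1/(6208092 + (8*(-251))*(-633)) = 1/(6208092 - 2008*(-633)) = 1/(6208092 + 1271064) = 1/7479156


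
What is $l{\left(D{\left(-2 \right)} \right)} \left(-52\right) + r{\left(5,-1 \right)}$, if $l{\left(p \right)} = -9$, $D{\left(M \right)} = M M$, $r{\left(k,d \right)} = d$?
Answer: $467$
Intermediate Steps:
$D{\left(M \right)} = M^{2}$
$l{\left(D{\left(-2 \right)} \right)} \left(-52\right) + r{\left(5,-1 \right)} = \left(-9\right) \left(-52\right) - 1 = 468 - 1 = 467$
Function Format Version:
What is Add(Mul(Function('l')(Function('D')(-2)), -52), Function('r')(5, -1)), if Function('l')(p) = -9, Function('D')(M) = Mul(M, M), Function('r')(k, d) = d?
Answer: 467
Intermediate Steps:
Function('D')(M) = Pow(M, 2)
Add(Mul(Function('l')(Function('D')(-2)), -52), Function('r')(5, -1)) = Add(Mul(-9, -52), -1) = Add(468, -1) = 467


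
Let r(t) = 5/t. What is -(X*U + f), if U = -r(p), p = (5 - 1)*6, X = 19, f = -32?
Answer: 863/24 ≈ 35.958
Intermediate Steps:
p = 24 (p = 4*6 = 24)
U = -5/24 ≈ -0.20833
-(X*U + f) = -(19*(-5/24) - 32) = -(-95/24 - 32) = -1*(-863/24) = 863/24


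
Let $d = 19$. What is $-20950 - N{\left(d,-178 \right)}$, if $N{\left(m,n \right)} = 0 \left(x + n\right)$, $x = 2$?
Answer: $-20950$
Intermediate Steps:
$N{\left(m,n \right)} = 0$ ($N{\left(m,n \right)} = 0 \left(2 + n\right) = 0$)
$-20950 - N{\left(d,-178 \right)} = -20950 - 0 = -20950 + 0 = -20950$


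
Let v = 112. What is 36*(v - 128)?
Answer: -576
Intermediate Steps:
36*(v - 128) = 36*(112 - 128) = 36*(-16) = -576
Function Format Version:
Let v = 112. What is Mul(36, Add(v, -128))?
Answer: -576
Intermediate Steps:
Mul(36, Add(v, -128)) = Mul(36, Add(112, -128)) = Mul(36, -16) = -576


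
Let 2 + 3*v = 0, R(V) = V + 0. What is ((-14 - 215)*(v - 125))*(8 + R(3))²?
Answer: 10446293/3 ≈ 3.4821e+6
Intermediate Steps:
R(V) = V
v = -⅔ (v = -⅔ + (⅓)*0 = -⅔ + 0 = -⅔ ≈ -0.66667)
((-14 - 215)*(v - 125))*(8 + R(3))² = ((-14 - 215)*(-⅔ - 125))*(8 + 3)² = -229*(-377/3)*11² = (86333/3)*121 = 10446293/3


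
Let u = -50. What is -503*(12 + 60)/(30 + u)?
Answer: 9054/5 ≈ 1810.8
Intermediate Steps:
-503*(12 + 60)/(30 + u) = -503*(12 + 60)/(30 - 50) = -36216/(-20) = -36216*(-1)/20 = -503*(-18/5) = 9054/5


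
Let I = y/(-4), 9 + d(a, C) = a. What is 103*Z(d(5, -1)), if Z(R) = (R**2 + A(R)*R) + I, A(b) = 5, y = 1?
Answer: -1751/4 ≈ -437.75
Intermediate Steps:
d(a, C) = -9 + a
I = -1/4 (I = 1/(-4) = 1*(-1/4) = -1/4 ≈ -0.25000)
Z(R) = -1/4 + R**2 + 5*R (Z(R) = (R**2 + 5*R) - 1/4 = -1/4 + R**2 + 5*R)
103*Z(d(5, -1)) = 103*(-1/4 + (-9 + 5)**2 + 5*(-9 + 5)) = 103*(-1/4 + (-4)**2 + 5*(-4)) = 103*(-1/4 + 16 - 20) = 103*(-17/4) = -1751/4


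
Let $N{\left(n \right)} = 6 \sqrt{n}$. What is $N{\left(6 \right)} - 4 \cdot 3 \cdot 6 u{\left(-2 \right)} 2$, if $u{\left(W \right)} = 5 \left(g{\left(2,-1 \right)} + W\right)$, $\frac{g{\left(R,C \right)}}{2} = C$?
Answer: $17280 \sqrt{6} \approx 42327.0$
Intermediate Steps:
$g{\left(R,C \right)} = 2 C$
$u{\left(W \right)} = -10 + 5 W$ ($u{\left(W \right)} = 5 \left(2 \left(-1\right) + W\right) = 5 \left(-2 + W\right) = -10 + 5 W$)
$N{\left(6 \right)} - 4 \cdot 3 \cdot 6 u{\left(-2 \right)} 2 = 6 \sqrt{6} - 4 \cdot 3 \cdot 6 \left(-10 + 5 \left(-2\right)\right) 2 = 6 \sqrt{6} - 4 \cdot 18 \left(-10 - 10\right) 2 = 6 \sqrt{6} - 4 \cdot 18 \left(-20\right) 2 = 6 \sqrt{6} \left(-4\right) \left(-360\right) 2 = 6 \sqrt{6} \cdot 1440 \cdot 2 = 6 \sqrt{6} \cdot 2880 = 17280 \sqrt{6}$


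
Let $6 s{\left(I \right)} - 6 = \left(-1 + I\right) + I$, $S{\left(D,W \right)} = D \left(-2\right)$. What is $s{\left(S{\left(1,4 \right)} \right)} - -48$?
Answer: $\frac{289}{6} \approx 48.167$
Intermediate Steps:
$S{\left(D,W \right)} = - 2 D$
$s{\left(I \right)} = \frac{5}{6} + \frac{I}{3}$ ($s{\left(I \right)} = 1 + \frac{\left(-1 + I\right) + I}{6} = 1 + \frac{-1 + 2 I}{6} = 1 + \left(- \frac{1}{6} + \frac{I}{3}\right) = \frac{5}{6} + \frac{I}{3}$)
$s{\left(S{\left(1,4 \right)} \right)} - -48 = \left(\frac{5}{6} + \frac{\left(-2\right) 1}{3}\right) - -48 = \left(\frac{5}{6} + \frac{1}{3} \left(-2\right)\right) + 48 = \left(\frac{5}{6} - \frac{2}{3}\right) + 48 = \frac{1}{6} + 48 = \frac{289}{6}$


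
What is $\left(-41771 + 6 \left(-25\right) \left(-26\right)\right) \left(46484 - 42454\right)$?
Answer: $-152620130$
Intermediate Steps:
$\left(-41771 + 6 \left(-25\right) \left(-26\right)\right) \left(46484 - 42454\right) = \left(-41771 - -3900\right) 4030 = \left(-41771 + 3900\right) 4030 = \left(-37871\right) 4030 = -152620130$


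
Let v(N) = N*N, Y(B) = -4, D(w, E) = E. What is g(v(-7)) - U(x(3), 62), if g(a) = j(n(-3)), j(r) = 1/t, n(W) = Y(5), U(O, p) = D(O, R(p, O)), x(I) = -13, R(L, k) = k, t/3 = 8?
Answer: 313/24 ≈ 13.042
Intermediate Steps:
t = 24 (t = 3*8 = 24)
U(O, p) = O
v(N) = N²
n(W) = -4
j(r) = 1/24
g(a) = 1/24
g(v(-7)) - U(x(3), 62) = 1/24 - 1*(-13) = 1/24 + 13 = 313/24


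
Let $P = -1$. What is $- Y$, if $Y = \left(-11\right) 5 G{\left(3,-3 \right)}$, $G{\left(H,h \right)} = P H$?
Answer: $-165$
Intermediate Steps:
$G{\left(H,h \right)} = - H$
$Y = 165$ ($Y = \left(-11\right) 5 \left(\left(-1\right) 3\right) = \left(-55\right) \left(-3\right) = 165$)
$- Y = \left(-1\right) 165 = -165$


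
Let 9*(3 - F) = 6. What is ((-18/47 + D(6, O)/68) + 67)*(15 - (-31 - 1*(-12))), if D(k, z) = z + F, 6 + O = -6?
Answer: 637361/282 ≈ 2260.1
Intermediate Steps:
O = -12 (O = -6 - 6 = -12)
F = 7/3 (F = 3 - ⅑*6 = 3 - ⅔ = 7/3 ≈ 2.3333)
D(k, z) = 7/3 + z (D(k, z) = z + 7/3 = 7/3 + z)
((-18/47 + D(6, O)/68) + 67)*(15 - (-31 - 1*(-12))) = ((-18/47 + (7/3 - 12)/68) + 67)*(15 - (-31 - 1*(-12))) = ((-18*1/47 - 29/3*1/68) + 67)*(15 - (-31 + 12)) = ((-18/47 - 29/204) + 67)*(15 - 1*(-19)) = (-5035/9588 + 67)*(15 + 19) = (637361/9588)*34 = 637361/282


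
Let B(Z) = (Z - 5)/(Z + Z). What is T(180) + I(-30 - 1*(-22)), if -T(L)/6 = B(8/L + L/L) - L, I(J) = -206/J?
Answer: 210017/188 ≈ 1117.1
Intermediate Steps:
B(Z) = (-5 + Z)/(2*Z) (B(Z) = (-5 + Z)/((2*Z)) = (-5 + Z)*(1/(2*Z)) = (-5 + Z)/(2*Z))
T(L) = 6*L - 3*(-4 + 8/L)/(1 + 8/L) (T(L) = -6*((-5 + (8/L + L/L))/(2*(8/L + L/L)) - L) = -6*((-5 + (8/L + 1))/(2*(8/L + 1)) - L) = -6*((-5 + (1 + 8/L))/(2*(1 + 8/L)) - L) = -6*((-4 + 8/L)/(2*(1 + 8/L)) - L) = -6*(-L + (-4 + 8/L)/(2*(1 + 8/L))) = 6*L - 3*(-4 + 8/L)/(1 + 8/L))
T(180) + I(-30 - 1*(-22)) = 6*(-4 + 180² + 10*180)/(8 + 180) - 206/(-30 - 1*(-22)) = 6*(-4 + 32400 + 1800)/188 - 206/(-30 + 22) = 6*(1/188)*34196 - 206/(-8) = 51294/47 - 206*(-⅛) = 51294/47 + 103/4 = 210017/188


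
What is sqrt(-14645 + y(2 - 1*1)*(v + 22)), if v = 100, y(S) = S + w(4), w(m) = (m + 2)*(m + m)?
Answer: 9*I*sqrt(107) ≈ 93.097*I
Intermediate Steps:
w(m) = 2*m*(2 + m) (w(m) = (2 + m)*(2*m) = 2*m*(2 + m))
y(S) = 48 + S (y(S) = S + 2*4*(2 + 4) = S + 2*4*6 = S + 48 = 48 + S)
sqrt(-14645 + y(2 - 1*1)*(v + 22)) = sqrt(-14645 + (48 + (2 - 1*1))*(100 + 22)) = sqrt(-14645 + (48 + (2 - 1))*122) = sqrt(-14645 + (48 + 1)*122) = sqrt(-14645 + 49*122) = sqrt(-14645 + 5978) = sqrt(-8667) = 9*I*sqrt(107)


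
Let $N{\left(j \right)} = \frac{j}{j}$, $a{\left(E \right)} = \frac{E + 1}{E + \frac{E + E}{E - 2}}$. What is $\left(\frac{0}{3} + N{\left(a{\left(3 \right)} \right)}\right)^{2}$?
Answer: $1$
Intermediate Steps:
$a{\left(E \right)} = \frac{1 + E}{E + \frac{2 E}{-2 + E}}$
$N{\left(j \right)} = 1$
$\left(\frac{0}{3} + N{\left(a{\left(3 \right)} \right)}\right)^{2} = \left(\frac{0}{3} + 1\right)^{2} = \left(0 \cdot \frac{1}{3} + 1\right)^{2} = \left(0 + 1\right)^{2} = 1^{2} = 1$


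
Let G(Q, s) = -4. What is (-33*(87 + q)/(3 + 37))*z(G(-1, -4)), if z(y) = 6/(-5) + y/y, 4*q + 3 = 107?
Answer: 3729/200 ≈ 18.645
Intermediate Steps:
q = 26 (q = -3/4 + (1/4)*107 = -3/4 + 107/4 = 26)
z(y) = -1/5 (z(y) = 6*(-1/5) + 1 = -6/5 + 1 = -1/5)
(-33*(87 + q)/(3 + 37))*z(G(-1, -4)) = -33*(87 + 26)/(3 + 37)*(-1/5) = -3729/40*(-1/5) = 3729/200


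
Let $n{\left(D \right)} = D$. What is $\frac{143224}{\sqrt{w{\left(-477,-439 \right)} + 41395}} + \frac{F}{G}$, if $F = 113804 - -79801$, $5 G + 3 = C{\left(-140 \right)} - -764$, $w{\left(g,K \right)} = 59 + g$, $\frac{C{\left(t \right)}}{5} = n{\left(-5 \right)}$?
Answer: $\frac{968025}{736} + \frac{143224 \sqrt{4553}}{13659} \approx 2022.8$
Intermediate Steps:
$C{\left(t \right)} = -25$ ($C{\left(t \right)} = 5 \left(-5\right) = -25$)
$G = \frac{736}{5}$ ($G = - \frac{3}{5} + \frac{-25 - -764}{5} = - \frac{3}{5} + \frac{-25 + 764}{5} = - \frac{3}{5} + \frac{1}{5} \cdot 739 = - \frac{3}{5} + \frac{739}{5} = \frac{736}{5} \approx 147.2$)
$F = 193605$ ($F = 113804 + \left(-29269 + 109070\right) = 113804 + 79801 = 193605$)
$\frac{143224}{\sqrt{w{\left(-477,-439 \right)} + 41395}} + \frac{F}{G} = \frac{143224}{\sqrt{\left(59 - 477\right) + 41395}} + \frac{193605}{\frac{736}{5}} = \frac{143224}{\sqrt{-418 + 41395}} + 193605 \cdot \frac{5}{736} = \frac{143224}{\sqrt{40977}} + \frac{968025}{736} = \frac{143224}{3 \sqrt{4553}} + \frac{968025}{736} = 143224 \frac{\sqrt{4553}}{13659} + \frac{968025}{736} = \frac{143224 \sqrt{4553}}{13659} + \frac{968025}{736} = \frac{968025}{736} + \frac{143224 \sqrt{4553}}{13659}$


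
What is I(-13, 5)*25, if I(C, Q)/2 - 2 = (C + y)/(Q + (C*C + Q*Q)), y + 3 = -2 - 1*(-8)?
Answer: 19400/199 ≈ 97.487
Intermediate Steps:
y = 3 (y = -3 + (-2 - 1*(-8)) = -3 + (-2 + 8) = -3 + 6 = 3)
I(C, Q) = 4 + 2*(3 + C)/(Q + C**2 + Q**2) (I(C, Q) = 4 + 2*((C + 3)/(Q + (C*C + Q*Q))) = 4 + 2*((3 + C)/(Q + (C**2 + Q**2))) = 4 + 2*((3 + C)/(Q + C**2 + Q**2)) = 4 + 2*(3 + C)/(Q + C**2 + Q**2))
I(-13, 5)*25 = (2*(3 - 13 + 2*5 + 2*(-13)**2 + 2*5**2)/(5 + (-13)**2 + 5**2))*25 = (2*(3 - 13 + 10 + 2*169 + 2*25)/(5 + 169 + 25))*25 = (2*(3 - 13 + 10 + 338 + 50)/199)*25 = (2*(1/199)*388)*25 = (776/199)*25 = 19400/199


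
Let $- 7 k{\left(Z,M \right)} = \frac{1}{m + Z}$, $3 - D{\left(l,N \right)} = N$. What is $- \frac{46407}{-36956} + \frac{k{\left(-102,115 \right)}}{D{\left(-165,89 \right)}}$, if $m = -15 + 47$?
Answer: $\frac{244444253}{194665730} \approx 1.2557$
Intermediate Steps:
$m = 32$
$D{\left(l,N \right)} = 3 - N$
$k{\left(Z,M \right)} = - \frac{1}{7 \left(32 + Z\right)}$
$- \frac{46407}{-36956} + \frac{k{\left(-102,115 \right)}}{D{\left(-165,89 \right)}} = - \frac{46407}{-36956} + \frac{\left(-1\right) \frac{1}{224 + 7 \left(-102\right)}}{3 - 89} = \left(-46407\right) \left(- \frac{1}{36956}\right) + \frac{\left(-1\right) \frac{1}{224 - 714}}{3 - 89} = \frac{46407}{36956} + \frac{\left(-1\right) \frac{1}{-490}}{-86} = \frac{46407}{36956} + \left(-1\right) \left(- \frac{1}{490}\right) \left(- \frac{1}{86}\right) = \frac{46407}{36956} + \frac{1}{490} \left(- \frac{1}{86}\right) = \frac{46407}{36956} - \frac{1}{42140} = \frac{244444253}{194665730}$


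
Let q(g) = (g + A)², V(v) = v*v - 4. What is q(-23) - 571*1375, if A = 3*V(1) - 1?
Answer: -784036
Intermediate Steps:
V(v) = -4 + v² (V(v) = v² - 4 = -4 + v²)
A = -10 (A = 3*(-4 + 1²) - 1 = 3*(-4 + 1) - 1 = 3*(-3) - 1 = -9 - 1 = -10)
q(g) = (-10 + g)² (q(g) = (g - 10)² = (-10 + g)²)
q(-23) - 571*1375 = (10 - 1*(-23))² - 571*1375 = (10 + 23)² - 785125 = 33² - 785125 = 1089 - 785125 = -784036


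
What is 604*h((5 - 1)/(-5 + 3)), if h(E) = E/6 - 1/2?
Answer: -1510/3 ≈ -503.33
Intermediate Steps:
h(E) = -½ + E/6 (h(E) = E*(⅙) - 1*½ = E/6 - ½ = -½ + E/6)
604*h((5 - 1)/(-5 + 3)) = 604*(-½ + ((5 - 1)/(-5 + 3))/6) = 604*(-½ + (4/(-2))/6) = 604*(-½ + (4*(-½))/6) = 604*(-½ + (⅙)*(-2)) = 604*(-½ - ⅓) = 604*(-⅚) = -1510/3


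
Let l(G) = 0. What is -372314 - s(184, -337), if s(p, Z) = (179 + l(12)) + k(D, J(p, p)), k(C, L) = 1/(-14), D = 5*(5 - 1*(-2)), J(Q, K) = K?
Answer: -5214901/14 ≈ -3.7249e+5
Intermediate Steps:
D = 35 (D = 5*(5 + 2) = 5*7 = 35)
k(C, L) = -1/14
s(p, Z) = 2505/14 (s(p, Z) = (179 + 0) - 1/14 = 179 - 1/14 = 2505/14)
-372314 - s(184, -337) = -372314 - 1*2505/14 = -372314 - 2505/14 = -5214901/14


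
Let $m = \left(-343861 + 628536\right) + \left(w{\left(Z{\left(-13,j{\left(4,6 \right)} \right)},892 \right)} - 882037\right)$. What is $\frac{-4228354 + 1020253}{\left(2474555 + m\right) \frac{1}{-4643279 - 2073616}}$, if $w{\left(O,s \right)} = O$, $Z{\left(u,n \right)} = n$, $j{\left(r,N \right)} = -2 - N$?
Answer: $\frac{4309695513279}{375437} \approx 1.1479 \cdot 10^{7}$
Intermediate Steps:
$m = -597370$ ($m = \left(-343861 + 628536\right) - 882045 = 284675 - 882045 = -597370$)
$\frac{-4228354 + 1020253}{\left(2474555 + m\right) \frac{1}{-4643279 - 2073616}} = \frac{-4228354 + 1020253}{\left(2474555 - 597370\right) \frac{1}{-4643279 - 2073616}} = - \frac{3208101}{1877185 \frac{1}{-6716895}} = - \frac{3208101}{1877185 \left(- \frac{1}{6716895}\right)} = - \frac{3208101}{- \frac{375437}{1343379}} = \left(-3208101\right) \left(- \frac{1343379}{375437}\right) = \frac{4309695513279}{375437}$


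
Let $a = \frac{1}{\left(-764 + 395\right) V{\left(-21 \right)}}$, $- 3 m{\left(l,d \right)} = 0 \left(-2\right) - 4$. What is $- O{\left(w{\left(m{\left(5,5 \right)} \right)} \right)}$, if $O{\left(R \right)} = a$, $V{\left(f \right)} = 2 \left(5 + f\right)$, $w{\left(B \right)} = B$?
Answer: $- \frac{1}{11808} \approx -8.4688 \cdot 10^{-5}$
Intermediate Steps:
$m{\left(l,d \right)} = \frac{4}{3}$ ($m{\left(l,d \right)} = - \frac{0 \left(-2\right) - 4}{3} = - \frac{0 - 4}{3} = \left(- \frac{1}{3}\right) \left(-4\right) = \frac{4}{3}$)
$V{\left(f \right)} = 10 + 2 f$
$a = \frac{1}{11808}$ ($a = \frac{1}{\left(-764 + 395\right) \left(10 + 2 \left(-21\right)\right)} = \frac{1}{\left(-369\right) \left(10 - 42\right)} = - \frac{1}{369 \left(-32\right)} = \left(- \frac{1}{369}\right) \left(- \frac{1}{32}\right) = \frac{1}{11808} \approx 8.4688 \cdot 10^{-5}$)
$O{\left(R \right)} = \frac{1}{11808}$
$- O{\left(w{\left(m{\left(5,5 \right)} \right)} \right)} = \left(-1\right) \frac{1}{11808} = - \frac{1}{11808}$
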